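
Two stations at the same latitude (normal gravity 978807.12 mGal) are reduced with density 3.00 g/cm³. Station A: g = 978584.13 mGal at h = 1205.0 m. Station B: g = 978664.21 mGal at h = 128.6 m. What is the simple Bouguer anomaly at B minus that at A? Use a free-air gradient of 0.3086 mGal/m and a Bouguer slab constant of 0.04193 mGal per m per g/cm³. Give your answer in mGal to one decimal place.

-116.7

Δg_SB(A) = 978584.13 − 978807.12 + 0.3086×1205.0 − 0.04193×3.00×1205.0 = -2.70 mGal
Δg_SB(B) = 978664.21 − 978807.12 + 0.3086×128.6 − 0.04193×3.00×128.6 = -119.40 mGal
Difference = -119.40 − (-2.70) = -116.70 mGal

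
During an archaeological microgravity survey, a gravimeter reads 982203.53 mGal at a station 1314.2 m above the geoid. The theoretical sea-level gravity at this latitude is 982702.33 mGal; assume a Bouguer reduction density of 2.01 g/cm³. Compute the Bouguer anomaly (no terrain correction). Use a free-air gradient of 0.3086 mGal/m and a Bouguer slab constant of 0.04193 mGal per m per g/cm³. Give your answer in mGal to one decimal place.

-204.0

Free-air correction = 0.3086 × 1314.2 = 405.56 mGal
Free-air anomaly = 982203.53 − 982702.33 + (405.56) = -93.24 mGal
Bouguer slab correction = 0.04193 × 2.01 × 1314.2 = 110.76 mGal
Simple Bouguer anomaly = -93.24 − (110.76) = -204.00 mGal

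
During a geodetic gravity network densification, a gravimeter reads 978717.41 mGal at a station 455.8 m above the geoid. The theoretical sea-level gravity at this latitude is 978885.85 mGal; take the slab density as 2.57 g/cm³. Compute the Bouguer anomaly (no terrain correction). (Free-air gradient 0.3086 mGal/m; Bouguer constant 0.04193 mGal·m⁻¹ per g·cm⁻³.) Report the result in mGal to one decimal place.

-76.9

Free-air correction = 0.3086 × 455.8 = 140.66 mGal
Free-air anomaly = 978717.41 − 978885.85 + (140.66) = -27.78 mGal
Bouguer slab correction = 0.04193 × 2.57 × 455.8 = 49.12 mGal
Simple Bouguer anomaly = -27.78 − (49.12) = -76.90 mGal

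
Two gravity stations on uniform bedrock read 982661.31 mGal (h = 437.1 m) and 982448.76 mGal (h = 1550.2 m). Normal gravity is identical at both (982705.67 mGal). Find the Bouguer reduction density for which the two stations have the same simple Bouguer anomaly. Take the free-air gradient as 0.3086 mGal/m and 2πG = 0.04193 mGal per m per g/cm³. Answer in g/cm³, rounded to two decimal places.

Δg_obs = 982448.76 − 982661.31 = -212.55 mGal over Δh = 1550.2 − 437.1 = 1113.1 m
Equal Bouguer anomalies ⇒ Δg_obs + (0.3086 − 0.04193ρ)·Δh = 0
0.3086 − 0.04193ρ = −Δg_obs/Δh = 0.19095
ρ = (0.3086 − 0.19095) / 0.04193 = 2.81 g/cm³

2.81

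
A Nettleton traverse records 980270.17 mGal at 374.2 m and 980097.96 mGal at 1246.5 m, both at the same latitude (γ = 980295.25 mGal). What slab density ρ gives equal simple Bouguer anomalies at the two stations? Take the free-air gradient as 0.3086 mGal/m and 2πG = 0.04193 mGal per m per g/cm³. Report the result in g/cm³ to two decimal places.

2.65

Δg_obs = 980097.96 − 980270.17 = -172.21 mGal over Δh = 1246.5 − 374.2 = 872.3 m
Equal Bouguer anomalies ⇒ Δg_obs + (0.3086 − 0.04193ρ)·Δh = 0
0.3086 − 0.04193ρ = −Δg_obs/Δh = 0.19742
ρ = (0.3086 − 0.19742) / 0.04193 = 2.65 g/cm³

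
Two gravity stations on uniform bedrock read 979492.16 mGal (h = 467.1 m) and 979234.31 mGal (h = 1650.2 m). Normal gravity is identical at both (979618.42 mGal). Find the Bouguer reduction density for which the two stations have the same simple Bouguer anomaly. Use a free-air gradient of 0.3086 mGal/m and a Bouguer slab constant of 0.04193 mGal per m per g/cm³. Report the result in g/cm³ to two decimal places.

2.16

Δg_obs = 979234.31 − 979492.16 = -257.85 mGal over Δh = 1650.2 − 467.1 = 1183.1 m
Equal Bouguer anomalies ⇒ Δg_obs + (0.3086 − 0.04193ρ)·Δh = 0
0.3086 − 0.04193ρ = −Δg_obs/Δh = 0.21794
ρ = (0.3086 − 0.21794) / 0.04193 = 2.16 g/cm³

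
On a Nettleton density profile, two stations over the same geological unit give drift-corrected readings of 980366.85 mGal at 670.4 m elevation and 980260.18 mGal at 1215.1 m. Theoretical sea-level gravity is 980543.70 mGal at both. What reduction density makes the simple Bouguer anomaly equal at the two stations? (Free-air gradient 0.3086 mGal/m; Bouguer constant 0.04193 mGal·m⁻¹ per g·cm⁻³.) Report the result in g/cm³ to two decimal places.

2.69

Δg_obs = 980260.18 − 980366.85 = -106.67 mGal over Δh = 1215.1 − 670.4 = 544.7 m
Equal Bouguer anomalies ⇒ Δg_obs + (0.3086 − 0.04193ρ)·Δh = 0
0.3086 − 0.04193ρ = −Δg_obs/Δh = 0.19583
ρ = (0.3086 − 0.19583) / 0.04193 = 2.69 g/cm³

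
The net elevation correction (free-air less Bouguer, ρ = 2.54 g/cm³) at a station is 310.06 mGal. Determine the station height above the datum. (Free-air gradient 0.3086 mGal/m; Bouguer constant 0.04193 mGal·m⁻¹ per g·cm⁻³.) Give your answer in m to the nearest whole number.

1534

Combined gradient = 0.3086 − 0.04193 × 2.54 = 0.2020978 mGal/m
h = 310.06 / 0.2020978 = 1534.21 m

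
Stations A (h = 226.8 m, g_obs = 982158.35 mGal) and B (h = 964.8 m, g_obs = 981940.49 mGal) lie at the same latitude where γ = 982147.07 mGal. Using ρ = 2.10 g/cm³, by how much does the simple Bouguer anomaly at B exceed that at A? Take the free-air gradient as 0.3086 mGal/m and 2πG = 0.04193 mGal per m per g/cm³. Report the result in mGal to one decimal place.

-55.1

Δg_SB(A) = 982158.35 − 982147.07 + 0.3086×226.8 − 0.04193×2.10×226.8 = 61.30 mGal
Δg_SB(B) = 981940.49 − 982147.07 + 0.3086×964.8 − 0.04193×2.10×964.8 = 6.20 mGal
Difference = 6.20 − (61.30) = -55.10 mGal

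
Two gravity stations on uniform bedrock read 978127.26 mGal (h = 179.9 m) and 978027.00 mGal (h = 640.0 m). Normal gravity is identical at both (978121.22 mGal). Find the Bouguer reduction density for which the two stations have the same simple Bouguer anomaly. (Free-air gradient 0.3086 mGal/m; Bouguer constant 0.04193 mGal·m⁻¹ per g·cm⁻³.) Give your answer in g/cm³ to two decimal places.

Δg_obs = 978027.00 − 978127.26 = -100.26 mGal over Δh = 640.0 − 179.9 = 460.1 m
Equal Bouguer anomalies ⇒ Δg_obs + (0.3086 − 0.04193ρ)·Δh = 0
0.3086 − 0.04193ρ = −Δg_obs/Δh = 0.21791
ρ = (0.3086 − 0.21791) / 0.04193 = 2.16 g/cm³

2.16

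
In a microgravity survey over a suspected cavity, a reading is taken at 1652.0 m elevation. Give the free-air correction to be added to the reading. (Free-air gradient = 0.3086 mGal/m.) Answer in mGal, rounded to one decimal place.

509.8

Free-air correction = 0.3086 × 1652.0 = 509.8 mGal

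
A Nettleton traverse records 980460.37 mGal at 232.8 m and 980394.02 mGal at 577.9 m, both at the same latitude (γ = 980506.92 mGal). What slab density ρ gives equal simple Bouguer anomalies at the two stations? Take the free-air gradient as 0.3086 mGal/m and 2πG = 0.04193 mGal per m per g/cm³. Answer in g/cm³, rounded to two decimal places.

Δg_obs = 980394.02 − 980460.37 = -66.35 mGal over Δh = 577.9 − 232.8 = 345.1 m
Equal Bouguer anomalies ⇒ Δg_obs + (0.3086 − 0.04193ρ)·Δh = 0
0.3086 − 0.04193ρ = −Δg_obs/Δh = 0.19226
ρ = (0.3086 − 0.19226) / 0.04193 = 2.77 g/cm³

2.77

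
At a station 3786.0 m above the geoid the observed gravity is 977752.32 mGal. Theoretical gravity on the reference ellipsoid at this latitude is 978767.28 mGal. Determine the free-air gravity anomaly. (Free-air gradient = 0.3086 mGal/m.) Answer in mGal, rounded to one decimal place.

153.4

Free-air correction = 0.3086 × 3786.0 = 1168.36 mGal
Free-air anomaly = 977752.32 − 978767.28 + (1168.36) = 153.40 mGal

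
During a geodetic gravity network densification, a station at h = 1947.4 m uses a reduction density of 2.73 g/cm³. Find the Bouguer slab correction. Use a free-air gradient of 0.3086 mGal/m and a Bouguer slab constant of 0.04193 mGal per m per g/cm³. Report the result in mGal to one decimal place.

Bouguer slab correction = 0.04193 × 2.73 × 1947.4 = 222.9 mGal

222.9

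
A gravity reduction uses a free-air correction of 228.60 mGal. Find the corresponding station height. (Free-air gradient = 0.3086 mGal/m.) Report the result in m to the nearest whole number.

741

h = 228.60 / 0.3086 = 740.76 m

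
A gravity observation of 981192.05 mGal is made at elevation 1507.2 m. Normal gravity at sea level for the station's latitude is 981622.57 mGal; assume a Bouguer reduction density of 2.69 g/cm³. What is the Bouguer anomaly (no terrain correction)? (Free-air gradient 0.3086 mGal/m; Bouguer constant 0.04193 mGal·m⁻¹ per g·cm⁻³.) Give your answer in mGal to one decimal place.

Free-air correction = 0.3086 × 1507.2 = 465.12 mGal
Free-air anomaly = 981192.05 − 981622.57 + (465.12) = 34.60 mGal
Bouguer slab correction = 0.04193 × 2.69 × 1507.2 = 170.00 mGal
Simple Bouguer anomaly = 34.60 − (170.00) = -135.40 mGal

-135.4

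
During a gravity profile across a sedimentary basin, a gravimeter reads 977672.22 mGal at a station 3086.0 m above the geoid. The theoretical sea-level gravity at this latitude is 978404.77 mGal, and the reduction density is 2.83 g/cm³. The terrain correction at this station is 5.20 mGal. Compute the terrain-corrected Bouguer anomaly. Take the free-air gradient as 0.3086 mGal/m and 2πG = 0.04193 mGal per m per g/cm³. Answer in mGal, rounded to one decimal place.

-141.2

Free-air correction = 0.3086 × 3086.0 = 952.34 mGal
Free-air anomaly = 977672.22 − 978404.77 + (952.34) = 219.79 mGal
Bouguer slab correction = 0.04193 × 2.83 × 3086.0 = 366.19 mGal
Simple Bouguer anomaly = 219.79 − (366.19) = -146.40 mGal
Complete Bouguer anomaly = -146.40 + 5.20 = -141.20 mGal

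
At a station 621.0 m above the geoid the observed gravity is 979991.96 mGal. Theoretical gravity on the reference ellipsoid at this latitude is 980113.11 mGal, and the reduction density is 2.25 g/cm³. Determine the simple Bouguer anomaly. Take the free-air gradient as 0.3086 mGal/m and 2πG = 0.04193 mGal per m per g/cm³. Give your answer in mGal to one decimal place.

Free-air correction = 0.3086 × 621.0 = 191.64 mGal
Free-air anomaly = 979991.96 − 980113.11 + (191.64) = 70.49 mGal
Bouguer slab correction = 0.04193 × 2.25 × 621.0 = 58.59 mGal
Simple Bouguer anomaly = 70.49 − (58.59) = 11.90 mGal

11.9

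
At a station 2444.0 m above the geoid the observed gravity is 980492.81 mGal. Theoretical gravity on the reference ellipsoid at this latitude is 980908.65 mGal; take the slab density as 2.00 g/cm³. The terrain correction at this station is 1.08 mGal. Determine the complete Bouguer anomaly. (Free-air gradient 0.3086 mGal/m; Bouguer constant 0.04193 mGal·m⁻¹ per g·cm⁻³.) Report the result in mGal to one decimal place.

Free-air correction = 0.3086 × 2444.0 = 754.22 mGal
Free-air anomaly = 980492.81 − 980908.65 + (754.22) = 338.38 mGal
Bouguer slab correction = 0.04193 × 2.00 × 2444.0 = 204.95 mGal
Simple Bouguer anomaly = 338.38 − (204.95) = 133.43 mGal
Complete Bouguer anomaly = 133.43 + 1.08 = 134.51 mGal

134.5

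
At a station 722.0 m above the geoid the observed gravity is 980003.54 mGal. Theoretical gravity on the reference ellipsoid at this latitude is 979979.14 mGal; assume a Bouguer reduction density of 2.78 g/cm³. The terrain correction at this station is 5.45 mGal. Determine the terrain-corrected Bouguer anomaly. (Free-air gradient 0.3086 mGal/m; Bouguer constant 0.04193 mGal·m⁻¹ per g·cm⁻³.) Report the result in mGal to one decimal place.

Free-air correction = 0.3086 × 722.0 = 222.81 mGal
Free-air anomaly = 980003.54 − 979979.14 + (222.81) = 247.21 mGal
Bouguer slab correction = 0.04193 × 2.78 × 722.0 = 84.16 mGal
Simple Bouguer anomaly = 247.21 − (84.16) = 163.05 mGal
Complete Bouguer anomaly = 163.05 + 5.45 = 168.50 mGal

168.5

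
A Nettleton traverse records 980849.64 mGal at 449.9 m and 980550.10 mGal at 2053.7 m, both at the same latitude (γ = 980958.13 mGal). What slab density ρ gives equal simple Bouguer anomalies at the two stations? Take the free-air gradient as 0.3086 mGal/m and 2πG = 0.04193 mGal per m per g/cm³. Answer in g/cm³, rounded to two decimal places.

Δg_obs = 980550.10 − 980849.64 = -299.54 mGal over Δh = 2053.7 − 449.9 = 1603.8 m
Equal Bouguer anomalies ⇒ Δg_obs + (0.3086 − 0.04193ρ)·Δh = 0
0.3086 − 0.04193ρ = −Δg_obs/Δh = 0.18677
ρ = (0.3086 − 0.18677) / 0.04193 = 2.91 g/cm³

2.91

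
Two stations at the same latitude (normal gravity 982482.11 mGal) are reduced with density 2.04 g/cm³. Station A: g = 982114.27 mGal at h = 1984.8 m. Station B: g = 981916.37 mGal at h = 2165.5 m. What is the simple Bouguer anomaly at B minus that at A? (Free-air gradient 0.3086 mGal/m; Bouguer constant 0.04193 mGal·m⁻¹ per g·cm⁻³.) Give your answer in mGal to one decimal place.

-157.6

Δg_SB(A) = 982114.27 − 982482.11 + 0.3086×1984.8 − 0.04193×2.04×1984.8 = 74.90 mGal
Δg_SB(B) = 981916.37 − 982482.11 + 0.3086×2165.5 − 0.04193×2.04×2165.5 = -82.70 mGal
Difference = -82.70 − (74.90) = -157.60 mGal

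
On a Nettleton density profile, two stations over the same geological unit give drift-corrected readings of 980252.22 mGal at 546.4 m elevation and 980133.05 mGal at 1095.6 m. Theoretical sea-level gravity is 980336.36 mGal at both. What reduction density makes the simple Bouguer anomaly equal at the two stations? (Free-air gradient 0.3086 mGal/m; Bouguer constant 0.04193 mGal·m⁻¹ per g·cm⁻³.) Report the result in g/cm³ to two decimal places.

Δg_obs = 980133.05 − 980252.22 = -119.17 mGal over Δh = 1095.6 − 546.4 = 549.2 m
Equal Bouguer anomalies ⇒ Δg_obs + (0.3086 − 0.04193ρ)·Δh = 0
0.3086 − 0.04193ρ = −Δg_obs/Δh = 0.21699
ρ = (0.3086 − 0.21699) / 0.04193 = 2.18 g/cm³

2.18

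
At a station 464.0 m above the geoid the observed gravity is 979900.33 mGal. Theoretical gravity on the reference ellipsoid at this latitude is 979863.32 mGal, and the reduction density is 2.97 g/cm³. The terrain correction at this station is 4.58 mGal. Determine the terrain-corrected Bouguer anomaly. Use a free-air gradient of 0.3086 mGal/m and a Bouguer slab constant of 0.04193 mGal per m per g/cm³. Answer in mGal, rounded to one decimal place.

Free-air correction = 0.3086 × 464.0 = 143.19 mGal
Free-air anomaly = 979900.33 − 979863.32 + (143.19) = 180.20 mGal
Bouguer slab correction = 0.04193 × 2.97 × 464.0 = 57.78 mGal
Simple Bouguer anomaly = 180.20 − (57.78) = 122.42 mGal
Complete Bouguer anomaly = 122.42 + 4.58 = 127.00 mGal

127.0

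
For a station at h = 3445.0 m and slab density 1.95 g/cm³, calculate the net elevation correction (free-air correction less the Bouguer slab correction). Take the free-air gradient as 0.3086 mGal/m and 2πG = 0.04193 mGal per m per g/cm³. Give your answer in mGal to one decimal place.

Combined gradient = 0.3086 − 0.04193 × 1.95 = 0.2268365 mGal/m
Combined elevation correction = 0.2268365 × 3445.0 = 781.5 mGal

781.5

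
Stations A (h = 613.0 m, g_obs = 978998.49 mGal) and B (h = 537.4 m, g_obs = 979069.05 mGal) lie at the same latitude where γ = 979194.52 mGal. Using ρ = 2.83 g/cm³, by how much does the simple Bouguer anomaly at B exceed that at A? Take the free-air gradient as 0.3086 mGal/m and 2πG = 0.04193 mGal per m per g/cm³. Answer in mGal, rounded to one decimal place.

Δg_SB(A) = 978998.49 − 979194.52 + 0.3086×613.0 − 0.04193×2.83×613.0 = -79.60 mGal
Δg_SB(B) = 979069.05 − 979194.52 + 0.3086×537.4 − 0.04193×2.83×537.4 = -23.40 mGal
Difference = -23.40 − (-79.60) = 56.20 mGal

56.2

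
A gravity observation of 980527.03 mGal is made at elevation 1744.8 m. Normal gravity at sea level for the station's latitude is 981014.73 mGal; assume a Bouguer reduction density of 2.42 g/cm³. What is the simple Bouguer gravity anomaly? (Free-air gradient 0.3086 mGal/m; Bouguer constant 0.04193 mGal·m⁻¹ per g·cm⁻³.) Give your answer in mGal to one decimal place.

Free-air correction = 0.3086 × 1744.8 = 538.45 mGal
Free-air anomaly = 980527.03 − 981014.73 + (538.45) = 50.75 mGal
Bouguer slab correction = 0.04193 × 2.42 × 1744.8 = 177.05 mGal
Simple Bouguer anomaly = 50.75 − (177.05) = -126.30 mGal

-126.3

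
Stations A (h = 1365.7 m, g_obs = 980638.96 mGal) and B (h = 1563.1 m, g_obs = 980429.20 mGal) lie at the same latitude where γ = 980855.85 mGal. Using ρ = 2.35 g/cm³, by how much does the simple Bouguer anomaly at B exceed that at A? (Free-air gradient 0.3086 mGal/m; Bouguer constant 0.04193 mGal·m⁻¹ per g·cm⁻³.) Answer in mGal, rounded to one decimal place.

-168.3

Δg_SB(A) = 980638.96 − 980855.85 + 0.3086×1365.7 − 0.04193×2.35×1365.7 = 70.00 mGal
Δg_SB(B) = 980429.20 − 980855.85 + 0.3086×1563.1 − 0.04193×2.35×1563.1 = -98.30 mGal
Difference = -98.30 − (70.00) = -168.30 mGal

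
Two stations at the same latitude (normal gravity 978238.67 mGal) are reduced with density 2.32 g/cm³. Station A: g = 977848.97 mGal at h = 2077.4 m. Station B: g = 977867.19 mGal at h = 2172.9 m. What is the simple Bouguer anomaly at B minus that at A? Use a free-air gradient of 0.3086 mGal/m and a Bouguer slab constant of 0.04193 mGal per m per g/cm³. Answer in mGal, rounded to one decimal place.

38.4

Δg_SB(A) = 977848.97 − 978238.67 + 0.3086×2077.4 − 0.04193×2.32×2077.4 = 49.30 mGal
Δg_SB(B) = 977867.19 − 978238.67 + 0.3086×2172.9 − 0.04193×2.32×2172.9 = 87.70 mGal
Difference = 87.70 − (49.30) = 38.40 mGal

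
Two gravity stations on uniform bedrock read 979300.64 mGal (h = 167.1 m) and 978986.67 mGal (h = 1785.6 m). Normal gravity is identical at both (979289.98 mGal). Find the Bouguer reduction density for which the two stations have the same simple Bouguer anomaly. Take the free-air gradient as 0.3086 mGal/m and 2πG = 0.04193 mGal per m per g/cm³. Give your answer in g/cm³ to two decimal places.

Δg_obs = 978986.67 − 979300.64 = -313.97 mGal over Δh = 1785.6 − 167.1 = 1618.5 m
Equal Bouguer anomalies ⇒ Δg_obs + (0.3086 − 0.04193ρ)·Δh = 0
0.3086 − 0.04193ρ = −Δg_obs/Δh = 0.19399
ρ = (0.3086 − 0.19399) / 0.04193 = 2.73 g/cm³

2.73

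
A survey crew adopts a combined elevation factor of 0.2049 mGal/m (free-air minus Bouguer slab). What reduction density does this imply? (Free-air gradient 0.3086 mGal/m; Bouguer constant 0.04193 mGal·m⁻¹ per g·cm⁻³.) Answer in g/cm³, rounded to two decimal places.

2.47

0.2049 = 0.3086 − 0.04193 × ρ
ρ = (0.3086 − 0.2049) / 0.04193 = 2.47 g/cm³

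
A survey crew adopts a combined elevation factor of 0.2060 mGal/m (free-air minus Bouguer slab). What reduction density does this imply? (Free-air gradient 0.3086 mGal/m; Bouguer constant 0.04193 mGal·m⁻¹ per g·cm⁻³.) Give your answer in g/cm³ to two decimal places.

0.2060 = 0.3086 − 0.04193 × ρ
ρ = (0.3086 − 0.2060) / 0.04193 = 2.45 g/cm³

2.45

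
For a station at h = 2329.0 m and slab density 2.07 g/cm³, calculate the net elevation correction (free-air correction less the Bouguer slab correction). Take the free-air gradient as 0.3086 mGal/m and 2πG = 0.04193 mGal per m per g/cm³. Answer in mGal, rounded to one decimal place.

516.6

Combined gradient = 0.3086 − 0.04193 × 2.07 = 0.2218049 mGal/m
Combined elevation correction = 0.2218049 × 2329.0 = 516.6 mGal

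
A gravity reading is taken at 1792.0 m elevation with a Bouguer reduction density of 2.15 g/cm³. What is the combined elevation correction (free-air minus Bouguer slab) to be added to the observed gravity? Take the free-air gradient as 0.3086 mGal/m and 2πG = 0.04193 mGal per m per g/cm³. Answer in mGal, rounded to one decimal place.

391.5

Combined gradient = 0.3086 − 0.04193 × 2.15 = 0.2184505 mGal/m
Combined elevation correction = 0.2184505 × 1792.0 = 391.5 mGal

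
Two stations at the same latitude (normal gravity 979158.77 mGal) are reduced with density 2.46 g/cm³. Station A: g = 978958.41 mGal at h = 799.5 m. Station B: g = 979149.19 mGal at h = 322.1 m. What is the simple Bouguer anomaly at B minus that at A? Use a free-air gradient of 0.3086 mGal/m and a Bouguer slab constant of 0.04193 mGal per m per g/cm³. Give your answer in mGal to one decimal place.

92.7

Δg_SB(A) = 978958.41 − 979158.77 + 0.3086×799.5 − 0.04193×2.46×799.5 = -36.10 mGal
Δg_SB(B) = 979149.19 − 979158.77 + 0.3086×322.1 − 0.04193×2.46×322.1 = 56.60 mGal
Difference = 56.60 − (-36.10) = 92.70 mGal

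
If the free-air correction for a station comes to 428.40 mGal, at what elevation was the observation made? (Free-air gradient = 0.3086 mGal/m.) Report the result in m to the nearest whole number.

h = 428.40 / 0.3086 = 1388.20 m

1388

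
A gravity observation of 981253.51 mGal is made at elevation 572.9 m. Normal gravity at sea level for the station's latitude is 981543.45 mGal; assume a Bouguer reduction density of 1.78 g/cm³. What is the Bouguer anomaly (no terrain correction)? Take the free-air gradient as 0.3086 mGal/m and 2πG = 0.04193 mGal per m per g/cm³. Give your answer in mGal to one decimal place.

-155.9

Free-air correction = 0.3086 × 572.9 = 176.80 mGal
Free-air anomaly = 981253.51 − 981543.45 + (176.80) = -113.14 mGal
Bouguer slab correction = 0.04193 × 1.78 × 572.9 = 42.76 mGal
Simple Bouguer anomaly = -113.14 − (42.76) = -155.90 mGal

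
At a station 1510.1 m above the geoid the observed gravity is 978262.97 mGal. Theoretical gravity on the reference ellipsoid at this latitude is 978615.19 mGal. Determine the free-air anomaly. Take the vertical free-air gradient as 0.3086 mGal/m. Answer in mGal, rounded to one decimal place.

113.8

Free-air correction = 0.3086 × 1510.1 = 466.02 mGal
Free-air anomaly = 978262.97 − 978615.19 + (466.02) = 113.80 mGal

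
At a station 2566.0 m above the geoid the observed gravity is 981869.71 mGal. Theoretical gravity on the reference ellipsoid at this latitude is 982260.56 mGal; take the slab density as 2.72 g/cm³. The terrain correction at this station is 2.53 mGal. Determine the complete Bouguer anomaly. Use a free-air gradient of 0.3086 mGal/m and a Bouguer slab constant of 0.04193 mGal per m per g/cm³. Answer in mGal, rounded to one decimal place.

110.9

Free-air correction = 0.3086 × 2566.0 = 791.87 mGal
Free-air anomaly = 981869.71 − 982260.56 + (791.87) = 401.02 mGal
Bouguer slab correction = 0.04193 × 2.72 × 2566.0 = 292.65 mGal
Simple Bouguer anomaly = 401.02 − (292.65) = 108.37 mGal
Complete Bouguer anomaly = 108.37 + 2.53 = 110.90 mGal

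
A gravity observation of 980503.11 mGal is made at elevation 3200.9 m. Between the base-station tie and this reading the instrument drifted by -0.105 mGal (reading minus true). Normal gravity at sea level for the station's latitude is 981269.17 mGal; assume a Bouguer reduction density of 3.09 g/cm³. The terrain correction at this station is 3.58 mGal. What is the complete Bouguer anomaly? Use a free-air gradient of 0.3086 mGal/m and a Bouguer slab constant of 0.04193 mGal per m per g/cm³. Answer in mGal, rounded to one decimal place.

-189.3

Drift-corrected reading = 980503.11 − (-0.105) = 980503.215 mGal
Free-air correction = 0.3086 × 3200.9 = 987.80 mGal
Free-air anomaly = 980503.215 − 981269.17 + (987.80) = 221.845 mGal
Bouguer slab correction = 0.04193 × 3.09 × 3200.9 = 414.72 mGal
Simple Bouguer anomaly = 221.845 − (414.72) = -192.875 mGal
Complete Bouguer anomaly = -192.875 + 3.58 = -189.295 mGal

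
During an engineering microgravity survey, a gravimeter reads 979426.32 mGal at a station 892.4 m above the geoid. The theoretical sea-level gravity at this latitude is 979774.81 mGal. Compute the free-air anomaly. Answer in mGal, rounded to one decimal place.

-73.1

Free-air correction = 0.3086 × 892.4 = 275.39 mGal
Free-air anomaly = 979426.32 − 979774.81 + (275.39) = -73.10 mGal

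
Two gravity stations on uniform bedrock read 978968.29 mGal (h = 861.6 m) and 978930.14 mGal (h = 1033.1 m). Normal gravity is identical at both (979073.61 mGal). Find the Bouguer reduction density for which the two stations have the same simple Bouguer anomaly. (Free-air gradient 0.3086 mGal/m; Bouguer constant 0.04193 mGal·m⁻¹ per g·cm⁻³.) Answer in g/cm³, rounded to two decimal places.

Δg_obs = 978930.14 − 978968.29 = -38.15 mGal over Δh = 1033.1 − 861.6 = 171.5 m
Equal Bouguer anomalies ⇒ Δg_obs + (0.3086 − 0.04193ρ)·Δh = 0
0.3086 − 0.04193ρ = −Δg_obs/Δh = 0.22245
ρ = (0.3086 − 0.22245) / 0.04193 = 2.05 g/cm³

2.05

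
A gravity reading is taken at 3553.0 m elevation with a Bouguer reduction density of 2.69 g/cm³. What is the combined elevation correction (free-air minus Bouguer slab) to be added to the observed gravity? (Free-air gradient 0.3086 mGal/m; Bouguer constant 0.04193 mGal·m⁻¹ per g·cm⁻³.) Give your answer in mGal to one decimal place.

695.7

Combined gradient = 0.3086 − 0.04193 × 2.69 = 0.1958083 mGal/m
Combined elevation correction = 0.1958083 × 3553.0 = 695.7 mGal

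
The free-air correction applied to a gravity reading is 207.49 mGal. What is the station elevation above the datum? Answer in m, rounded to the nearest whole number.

672

h = 207.49 / 0.3086 = 672.36 m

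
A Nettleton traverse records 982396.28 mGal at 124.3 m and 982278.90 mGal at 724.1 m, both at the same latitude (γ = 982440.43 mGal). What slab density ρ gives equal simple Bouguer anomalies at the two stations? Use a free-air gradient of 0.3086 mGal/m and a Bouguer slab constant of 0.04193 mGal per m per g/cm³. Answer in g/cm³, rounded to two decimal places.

Δg_obs = 982278.90 − 982396.28 = -117.38 mGal over Δh = 724.1 − 124.3 = 599.8 m
Equal Bouguer anomalies ⇒ Δg_obs + (0.3086 − 0.04193ρ)·Δh = 0
0.3086 − 0.04193ρ = −Δg_obs/Δh = 0.19570
ρ = (0.3086 − 0.19570) / 0.04193 = 2.69 g/cm³

2.69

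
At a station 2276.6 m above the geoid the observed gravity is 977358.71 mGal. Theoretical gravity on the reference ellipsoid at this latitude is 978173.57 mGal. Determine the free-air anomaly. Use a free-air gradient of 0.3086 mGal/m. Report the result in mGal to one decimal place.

-112.3

Free-air correction = 0.3086 × 2276.6 = 702.56 mGal
Free-air anomaly = 977358.71 − 978173.57 + (702.56) = -112.30 mGal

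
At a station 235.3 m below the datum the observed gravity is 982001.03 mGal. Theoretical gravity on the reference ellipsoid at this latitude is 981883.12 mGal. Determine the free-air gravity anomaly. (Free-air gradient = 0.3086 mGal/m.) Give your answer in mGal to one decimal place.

Free-air correction = 0.3086 × -235.3 = -72.61 mGal
Free-air anomaly = 982001.03 − 981883.12 + (-72.61) = 45.30 mGal

45.3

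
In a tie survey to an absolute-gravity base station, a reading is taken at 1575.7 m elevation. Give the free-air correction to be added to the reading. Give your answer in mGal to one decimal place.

Free-air correction = 0.3086 × 1575.7 = 486.3 mGal

486.3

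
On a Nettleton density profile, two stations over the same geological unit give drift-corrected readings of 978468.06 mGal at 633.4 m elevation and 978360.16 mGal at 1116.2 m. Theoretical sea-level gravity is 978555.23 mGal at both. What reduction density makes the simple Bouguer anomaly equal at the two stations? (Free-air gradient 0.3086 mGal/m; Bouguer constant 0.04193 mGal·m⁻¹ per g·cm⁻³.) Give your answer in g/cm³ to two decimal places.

2.03

Δg_obs = 978360.16 − 978468.06 = -107.90 mGal over Δh = 1116.2 − 633.4 = 482.8 m
Equal Bouguer anomalies ⇒ Δg_obs + (0.3086 − 0.04193ρ)·Δh = 0
0.3086 − 0.04193ρ = −Δg_obs/Δh = 0.22349
ρ = (0.3086 − 0.22349) / 0.04193 = 2.03 g/cm³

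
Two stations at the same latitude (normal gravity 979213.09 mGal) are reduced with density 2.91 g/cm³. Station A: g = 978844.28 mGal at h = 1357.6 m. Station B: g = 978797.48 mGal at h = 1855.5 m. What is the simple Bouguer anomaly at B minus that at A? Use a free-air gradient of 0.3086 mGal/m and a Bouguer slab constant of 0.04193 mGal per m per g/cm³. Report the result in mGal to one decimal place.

Δg_SB(A) = 978844.28 − 979213.09 + 0.3086×1357.6 − 0.04193×2.91×1357.6 = -115.50 mGal
Δg_SB(B) = 978797.48 − 979213.09 + 0.3086×1855.5 − 0.04193×2.91×1855.5 = -69.40 mGal
Difference = -69.40 − (-115.50) = 46.10 mGal

46.1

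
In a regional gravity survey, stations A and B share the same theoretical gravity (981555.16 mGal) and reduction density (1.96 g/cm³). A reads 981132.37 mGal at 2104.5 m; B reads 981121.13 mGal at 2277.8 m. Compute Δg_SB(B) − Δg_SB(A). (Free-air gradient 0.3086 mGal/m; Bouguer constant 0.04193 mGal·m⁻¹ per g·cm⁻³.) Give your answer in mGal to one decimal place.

Δg_SB(A) = 981132.37 − 981555.16 + 0.3086×2104.5 − 0.04193×1.96×2104.5 = 53.70 mGal
Δg_SB(B) = 981121.13 − 981555.16 + 0.3086×2277.8 − 0.04193×1.96×2277.8 = 81.70 mGal
Difference = 81.70 − (53.70) = 28.00 mGal

28.0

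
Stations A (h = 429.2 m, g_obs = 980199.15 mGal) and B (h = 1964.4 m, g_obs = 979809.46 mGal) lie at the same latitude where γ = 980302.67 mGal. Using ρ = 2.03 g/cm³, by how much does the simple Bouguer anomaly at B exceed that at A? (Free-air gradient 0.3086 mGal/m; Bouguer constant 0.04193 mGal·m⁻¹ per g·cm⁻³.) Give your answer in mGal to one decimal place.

Δg_SB(A) = 980199.15 − 980302.67 + 0.3086×429.2 − 0.04193×2.03×429.2 = -7.60 mGal
Δg_SB(B) = 979809.46 − 980302.67 + 0.3086×1964.4 − 0.04193×2.03×1964.4 = -54.20 mGal
Difference = -54.20 − (-7.60) = -46.60 mGal

-46.6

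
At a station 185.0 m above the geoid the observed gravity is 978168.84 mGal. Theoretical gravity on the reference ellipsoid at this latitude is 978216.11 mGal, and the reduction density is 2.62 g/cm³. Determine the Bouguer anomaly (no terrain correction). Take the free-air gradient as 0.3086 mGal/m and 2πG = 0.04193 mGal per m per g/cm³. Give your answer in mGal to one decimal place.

Free-air correction = 0.3086 × 185.0 = 57.09 mGal
Free-air anomaly = 978168.84 − 978216.11 + (57.09) = 9.82 mGal
Bouguer slab correction = 0.04193 × 2.62 × 185.0 = 20.32 mGal
Simple Bouguer anomaly = 9.82 − (20.32) = -10.50 mGal

-10.5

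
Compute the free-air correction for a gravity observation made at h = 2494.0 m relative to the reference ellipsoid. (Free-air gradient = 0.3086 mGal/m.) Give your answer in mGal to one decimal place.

Free-air correction = 0.3086 × 2494.0 = 769.6 mGal

769.6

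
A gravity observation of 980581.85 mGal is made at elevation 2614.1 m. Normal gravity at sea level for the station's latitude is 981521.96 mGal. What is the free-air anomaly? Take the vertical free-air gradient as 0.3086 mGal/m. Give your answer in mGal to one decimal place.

Free-air correction = 0.3086 × 2614.1 = 806.71 mGal
Free-air anomaly = 980581.85 − 981521.96 + (806.71) = -133.40 mGal

-133.4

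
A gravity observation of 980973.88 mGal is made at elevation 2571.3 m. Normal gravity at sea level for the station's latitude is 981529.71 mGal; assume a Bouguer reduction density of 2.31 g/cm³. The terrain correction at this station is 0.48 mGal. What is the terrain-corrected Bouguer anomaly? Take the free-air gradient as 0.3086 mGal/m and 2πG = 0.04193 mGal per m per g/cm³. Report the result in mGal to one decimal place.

-10.9

Free-air correction = 0.3086 × 2571.3 = 793.50 mGal
Free-air anomaly = 980973.88 − 981529.71 + (793.50) = 237.67 mGal
Bouguer slab correction = 0.04193 × 2.31 × 2571.3 = 249.05 mGal
Simple Bouguer anomaly = 237.67 − (249.05) = -11.38 mGal
Complete Bouguer anomaly = -11.38 + 0.48 = -10.90 mGal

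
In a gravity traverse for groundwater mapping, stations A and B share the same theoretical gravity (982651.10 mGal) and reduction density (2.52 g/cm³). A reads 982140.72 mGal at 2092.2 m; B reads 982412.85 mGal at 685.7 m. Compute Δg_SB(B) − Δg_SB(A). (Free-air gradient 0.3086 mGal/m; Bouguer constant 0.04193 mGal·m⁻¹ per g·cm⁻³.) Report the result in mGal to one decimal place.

Δg_SB(A) = 982140.72 − 982651.10 + 0.3086×2092.2 − 0.04193×2.52×2092.2 = -85.80 mGal
Δg_SB(B) = 982412.85 − 982651.10 + 0.3086×685.7 − 0.04193×2.52×685.7 = -99.10 mGal
Difference = -99.10 − (-85.80) = -13.30 mGal

-13.3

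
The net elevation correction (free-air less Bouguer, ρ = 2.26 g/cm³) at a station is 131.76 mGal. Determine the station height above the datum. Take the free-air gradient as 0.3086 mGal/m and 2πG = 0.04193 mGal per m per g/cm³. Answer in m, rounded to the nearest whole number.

616

Combined gradient = 0.3086 − 0.04193 × 2.26 = 0.2138382 mGal/m
h = 131.76 / 0.2138382 = 616.17 m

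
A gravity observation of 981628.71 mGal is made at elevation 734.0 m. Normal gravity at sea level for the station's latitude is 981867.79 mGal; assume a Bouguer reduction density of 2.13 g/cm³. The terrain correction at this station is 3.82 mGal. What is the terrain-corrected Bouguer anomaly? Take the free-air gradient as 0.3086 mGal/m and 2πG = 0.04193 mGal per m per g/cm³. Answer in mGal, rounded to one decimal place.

Free-air correction = 0.3086 × 734.0 = 226.51 mGal
Free-air anomaly = 981628.71 − 981867.79 + (226.51) = -12.57 mGal
Bouguer slab correction = 0.04193 × 2.13 × 734.0 = 65.55 mGal
Simple Bouguer anomaly = -12.57 − (65.55) = -78.12 mGal
Complete Bouguer anomaly = -78.12 + 3.82 = -74.30 mGal

-74.3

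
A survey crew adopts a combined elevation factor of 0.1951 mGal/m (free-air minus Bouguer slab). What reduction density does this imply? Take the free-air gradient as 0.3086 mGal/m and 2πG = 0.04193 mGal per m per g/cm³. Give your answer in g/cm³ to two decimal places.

0.1951 = 0.3086 − 0.04193 × ρ
ρ = (0.3086 − 0.1951) / 0.04193 = 2.71 g/cm³

2.71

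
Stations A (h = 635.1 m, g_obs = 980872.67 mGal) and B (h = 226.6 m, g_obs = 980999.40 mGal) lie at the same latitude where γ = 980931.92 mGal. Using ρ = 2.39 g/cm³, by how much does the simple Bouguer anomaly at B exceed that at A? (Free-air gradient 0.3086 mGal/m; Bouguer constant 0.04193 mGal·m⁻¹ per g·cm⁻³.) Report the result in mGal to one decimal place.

41.6

Δg_SB(A) = 980872.67 − 980931.92 + 0.3086×635.1 − 0.04193×2.39×635.1 = 73.10 mGal
Δg_SB(B) = 980999.40 − 980931.92 + 0.3086×226.6 − 0.04193×2.39×226.6 = 114.70 mGal
Difference = 114.70 − (73.10) = 41.60 mGal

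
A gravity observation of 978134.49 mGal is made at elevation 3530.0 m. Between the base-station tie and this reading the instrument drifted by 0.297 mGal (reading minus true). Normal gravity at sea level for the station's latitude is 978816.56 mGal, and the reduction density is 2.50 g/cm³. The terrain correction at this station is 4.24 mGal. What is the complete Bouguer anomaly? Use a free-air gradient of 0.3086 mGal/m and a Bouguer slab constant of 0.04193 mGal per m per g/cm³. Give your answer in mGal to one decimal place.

Drift-corrected reading = 978134.49 − (0.297) = 978134.193 mGal
Free-air correction = 0.3086 × 3530.0 = 1089.36 mGal
Free-air anomaly = 978134.193 − 978816.56 + (1089.36) = 406.993 mGal
Bouguer slab correction = 0.04193 × 2.50 × 3530.0 = 370.03 mGal
Simple Bouguer anomaly = 406.993 − (370.03) = 36.963 mGal
Complete Bouguer anomaly = 36.963 + 4.24 = 41.203 mGal

41.2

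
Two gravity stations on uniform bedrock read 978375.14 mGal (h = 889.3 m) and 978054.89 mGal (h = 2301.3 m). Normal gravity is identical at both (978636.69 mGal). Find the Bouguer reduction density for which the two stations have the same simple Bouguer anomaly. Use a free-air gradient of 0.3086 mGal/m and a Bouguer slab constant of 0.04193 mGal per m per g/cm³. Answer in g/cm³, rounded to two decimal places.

Δg_obs = 978054.89 − 978375.14 = -320.25 mGal over Δh = 2301.3 − 889.3 = 1412.0 m
Equal Bouguer anomalies ⇒ Δg_obs + (0.3086 − 0.04193ρ)·Δh = 0
0.3086 − 0.04193ρ = −Δg_obs/Δh = 0.22681
ρ = (0.3086 − 0.22681) / 0.04193 = 1.95 g/cm³

1.95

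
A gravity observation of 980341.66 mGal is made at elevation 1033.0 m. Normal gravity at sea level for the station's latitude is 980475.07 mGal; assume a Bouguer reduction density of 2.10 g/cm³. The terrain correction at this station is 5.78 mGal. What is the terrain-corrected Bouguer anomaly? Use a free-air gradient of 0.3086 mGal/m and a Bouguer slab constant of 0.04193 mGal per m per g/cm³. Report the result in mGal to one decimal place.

100.2

Free-air correction = 0.3086 × 1033.0 = 318.78 mGal
Free-air anomaly = 980341.66 − 980475.07 + (318.78) = 185.37 mGal
Bouguer slab correction = 0.04193 × 2.10 × 1033.0 = 90.96 mGal
Simple Bouguer anomaly = 185.37 − (90.96) = 94.41 mGal
Complete Bouguer anomaly = 94.41 + 5.78 = 100.19 mGal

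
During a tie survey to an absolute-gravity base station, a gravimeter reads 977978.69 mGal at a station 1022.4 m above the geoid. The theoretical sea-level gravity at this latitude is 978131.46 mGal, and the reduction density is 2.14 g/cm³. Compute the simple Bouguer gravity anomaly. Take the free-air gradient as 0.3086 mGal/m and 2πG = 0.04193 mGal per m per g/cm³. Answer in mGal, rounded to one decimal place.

Free-air correction = 0.3086 × 1022.4 = 315.51 mGal
Free-air anomaly = 977978.69 − 978131.46 + (315.51) = 162.74 mGal
Bouguer slab correction = 0.04193 × 2.14 × 1022.4 = 91.74 mGal
Simple Bouguer anomaly = 162.74 − (91.74) = 71.00 mGal

71.0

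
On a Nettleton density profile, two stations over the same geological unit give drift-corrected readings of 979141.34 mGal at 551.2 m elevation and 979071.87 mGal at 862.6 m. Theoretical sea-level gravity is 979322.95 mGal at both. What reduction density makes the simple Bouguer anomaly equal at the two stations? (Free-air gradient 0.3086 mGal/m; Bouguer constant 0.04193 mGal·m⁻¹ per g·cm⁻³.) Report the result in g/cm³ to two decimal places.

Δg_obs = 979071.87 − 979141.34 = -69.47 mGal over Δh = 862.6 − 551.2 = 311.4 m
Equal Bouguer anomalies ⇒ Δg_obs + (0.3086 − 0.04193ρ)·Δh = 0
0.3086 − 0.04193ρ = −Δg_obs/Δh = 0.22309
ρ = (0.3086 − 0.22309) / 0.04193 = 2.04 g/cm³

2.04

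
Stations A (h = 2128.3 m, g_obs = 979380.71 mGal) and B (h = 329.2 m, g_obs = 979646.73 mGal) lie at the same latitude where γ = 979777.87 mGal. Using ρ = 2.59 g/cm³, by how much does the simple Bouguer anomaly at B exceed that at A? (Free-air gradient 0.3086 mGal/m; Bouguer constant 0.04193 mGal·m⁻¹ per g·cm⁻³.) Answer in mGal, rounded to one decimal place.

Δg_SB(A) = 979380.71 − 979777.87 + 0.3086×2128.3 − 0.04193×2.59×2128.3 = 28.50 mGal
Δg_SB(B) = 979646.73 − 979777.87 + 0.3086×329.2 − 0.04193×2.59×329.2 = -65.30 mGal
Difference = -65.30 − (28.50) = -93.80 mGal

-93.8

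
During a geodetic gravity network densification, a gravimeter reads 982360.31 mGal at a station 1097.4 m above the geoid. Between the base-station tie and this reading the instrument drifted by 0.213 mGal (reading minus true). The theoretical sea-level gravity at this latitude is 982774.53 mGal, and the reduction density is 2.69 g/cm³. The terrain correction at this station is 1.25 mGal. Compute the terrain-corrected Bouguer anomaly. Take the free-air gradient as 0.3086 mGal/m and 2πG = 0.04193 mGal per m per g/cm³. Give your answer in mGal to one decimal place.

Drift-corrected reading = 982360.31 − (0.213) = 982360.097 mGal
Free-air correction = 0.3086 × 1097.4 = 338.66 mGal
Free-air anomaly = 982360.097 − 982774.53 + (338.66) = -75.773 mGal
Bouguer slab correction = 0.04193 × 2.69 × 1097.4 = 123.78 mGal
Simple Bouguer anomaly = -75.773 − (123.78) = -199.553 mGal
Complete Bouguer anomaly = -199.553 + 1.25 = -198.303 mGal

-198.3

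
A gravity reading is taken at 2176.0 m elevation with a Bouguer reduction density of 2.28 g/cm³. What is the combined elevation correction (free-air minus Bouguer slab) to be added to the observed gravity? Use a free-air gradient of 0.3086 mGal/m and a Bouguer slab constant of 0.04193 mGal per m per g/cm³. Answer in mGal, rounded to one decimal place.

463.5

Combined gradient = 0.3086 − 0.04193 × 2.28 = 0.2129996 mGal/m
Combined elevation correction = 0.2129996 × 2176.0 = 463.5 mGal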